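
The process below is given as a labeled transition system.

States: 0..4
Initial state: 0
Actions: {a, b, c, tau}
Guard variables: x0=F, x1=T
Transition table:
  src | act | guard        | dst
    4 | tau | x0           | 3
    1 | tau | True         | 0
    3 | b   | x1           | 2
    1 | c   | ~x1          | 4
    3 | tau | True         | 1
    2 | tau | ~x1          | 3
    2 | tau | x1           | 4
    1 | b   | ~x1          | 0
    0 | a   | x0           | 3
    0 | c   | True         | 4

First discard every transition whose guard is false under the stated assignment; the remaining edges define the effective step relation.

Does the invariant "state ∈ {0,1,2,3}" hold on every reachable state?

Allowed set {0,1,2,3}
Reach set: {0,4}
  0: safe
  4: ✗ unsafe
reach 4 via c — violates

Answer: INVARIANT VIOLATED at state 4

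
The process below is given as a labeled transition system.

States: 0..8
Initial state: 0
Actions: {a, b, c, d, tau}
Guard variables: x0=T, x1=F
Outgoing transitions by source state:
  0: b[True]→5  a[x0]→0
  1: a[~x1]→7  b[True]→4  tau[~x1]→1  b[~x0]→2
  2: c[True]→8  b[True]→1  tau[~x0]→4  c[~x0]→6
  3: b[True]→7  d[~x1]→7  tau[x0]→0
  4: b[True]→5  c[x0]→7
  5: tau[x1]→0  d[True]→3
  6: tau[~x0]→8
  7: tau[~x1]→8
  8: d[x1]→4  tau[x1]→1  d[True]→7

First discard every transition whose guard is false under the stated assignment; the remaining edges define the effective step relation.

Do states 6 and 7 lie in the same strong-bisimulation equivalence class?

Compute ~ classes (split until stable):
  round 0: {{0,1,2,3,4,5,6,7,8}}
  round 1: {{0},{1},{2,4},{3},{5,8},{6},{7}}
  round 2: {{0},{1},{2},{3},{4},{5},{6},{7},{8}}
Fixed point at round 3; 9 class(es).
6∈{6}, 7∈{7}

Answer: NOT BISIMILAR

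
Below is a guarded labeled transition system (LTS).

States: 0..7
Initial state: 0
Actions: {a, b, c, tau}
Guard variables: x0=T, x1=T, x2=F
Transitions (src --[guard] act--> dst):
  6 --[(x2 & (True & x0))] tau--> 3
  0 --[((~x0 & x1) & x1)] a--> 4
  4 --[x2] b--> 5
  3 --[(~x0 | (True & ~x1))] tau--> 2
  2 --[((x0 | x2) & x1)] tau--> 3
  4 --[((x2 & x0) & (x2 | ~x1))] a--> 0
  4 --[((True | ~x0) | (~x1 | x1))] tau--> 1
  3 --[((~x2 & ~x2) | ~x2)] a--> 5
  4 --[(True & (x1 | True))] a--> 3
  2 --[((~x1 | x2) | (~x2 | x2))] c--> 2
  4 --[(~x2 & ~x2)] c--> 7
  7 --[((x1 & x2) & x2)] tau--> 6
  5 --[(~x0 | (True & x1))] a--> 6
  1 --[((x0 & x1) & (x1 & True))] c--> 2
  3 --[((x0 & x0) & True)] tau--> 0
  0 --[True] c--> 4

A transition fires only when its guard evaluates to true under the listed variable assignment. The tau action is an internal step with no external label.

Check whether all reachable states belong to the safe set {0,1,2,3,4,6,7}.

Answer: INVARIANT VIOLATED at state 5

Trace:
Inv-set: {0,1,2,3,4,6,7}
Reach set: {0,1,2,3,4,5,6,7}
  0: ok
  1: ok
  2: ok
  3: ok
  4: ok
  5: outside
  6: ok
  7: ok
reach 5 via c·a·a — violates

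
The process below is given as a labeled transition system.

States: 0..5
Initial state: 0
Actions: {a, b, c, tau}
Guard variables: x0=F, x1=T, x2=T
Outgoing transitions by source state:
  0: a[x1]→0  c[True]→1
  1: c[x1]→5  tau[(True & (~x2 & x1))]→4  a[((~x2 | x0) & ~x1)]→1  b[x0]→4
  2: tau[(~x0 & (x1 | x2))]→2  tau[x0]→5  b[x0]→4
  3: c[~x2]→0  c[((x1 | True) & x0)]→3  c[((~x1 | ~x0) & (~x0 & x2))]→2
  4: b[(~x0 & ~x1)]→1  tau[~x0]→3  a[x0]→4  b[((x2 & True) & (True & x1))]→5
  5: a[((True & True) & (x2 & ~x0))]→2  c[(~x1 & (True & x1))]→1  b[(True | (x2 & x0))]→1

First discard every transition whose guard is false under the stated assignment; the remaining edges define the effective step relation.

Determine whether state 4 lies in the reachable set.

After dropping false guards: 9 live edges.
depth 0: {0}
depth 1: {1}  total {0,1}
depth 2: {5}  total {0,1,5}
depth 3: {2}  total {0,1,2,5}
Reachable = {0,1,2,5}

Answer: UNREACHABLE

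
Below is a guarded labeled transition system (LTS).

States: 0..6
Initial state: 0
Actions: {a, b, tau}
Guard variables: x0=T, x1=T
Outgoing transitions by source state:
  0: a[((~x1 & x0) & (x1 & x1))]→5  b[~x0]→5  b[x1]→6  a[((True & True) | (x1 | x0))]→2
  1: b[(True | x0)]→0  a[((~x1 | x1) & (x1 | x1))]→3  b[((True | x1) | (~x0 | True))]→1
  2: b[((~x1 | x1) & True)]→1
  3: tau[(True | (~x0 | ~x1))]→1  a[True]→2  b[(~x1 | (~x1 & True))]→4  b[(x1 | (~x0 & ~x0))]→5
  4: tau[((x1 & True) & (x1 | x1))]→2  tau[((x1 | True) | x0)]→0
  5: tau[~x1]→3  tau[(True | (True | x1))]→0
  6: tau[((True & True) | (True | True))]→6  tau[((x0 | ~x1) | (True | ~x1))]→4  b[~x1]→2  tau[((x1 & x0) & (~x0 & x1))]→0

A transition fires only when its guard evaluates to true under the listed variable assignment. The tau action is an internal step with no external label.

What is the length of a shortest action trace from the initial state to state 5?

Answer: 4

Working:
Layered search for 5:
  depth 0: {0}
  depth 1: {2,6}
  depth 2: {1,4}
  depth 3: {3}
  depth 4: {5}
5 enters at depth 4; path a·b·a·b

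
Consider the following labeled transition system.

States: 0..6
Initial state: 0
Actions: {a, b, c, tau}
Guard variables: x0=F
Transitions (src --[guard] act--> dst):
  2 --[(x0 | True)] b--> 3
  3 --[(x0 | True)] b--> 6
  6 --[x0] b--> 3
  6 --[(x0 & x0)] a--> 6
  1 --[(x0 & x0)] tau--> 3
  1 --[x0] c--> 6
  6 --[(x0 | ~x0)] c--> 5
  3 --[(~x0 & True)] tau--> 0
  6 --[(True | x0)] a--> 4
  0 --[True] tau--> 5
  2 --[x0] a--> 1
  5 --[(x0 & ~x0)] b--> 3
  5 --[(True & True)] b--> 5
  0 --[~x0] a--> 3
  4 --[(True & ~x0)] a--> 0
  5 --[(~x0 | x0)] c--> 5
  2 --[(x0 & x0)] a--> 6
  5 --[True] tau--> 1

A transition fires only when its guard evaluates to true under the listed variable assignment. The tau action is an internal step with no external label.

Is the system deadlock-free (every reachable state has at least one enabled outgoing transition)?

Answer: DEADLOCK at state 1

Analysis:
Reachable = {0,1,3,4,5,6}
  0: a→3  tau→5  [deg 2]
  1: ∅  [deadlock]
  3: b→6  tau→0  [deg 2]
  4: a→0  [deg 1]
  5: b→5  c→5  tau→1  [deg 3]
  6: a→4  c→5  [deg 2]
witness 1: tau·tau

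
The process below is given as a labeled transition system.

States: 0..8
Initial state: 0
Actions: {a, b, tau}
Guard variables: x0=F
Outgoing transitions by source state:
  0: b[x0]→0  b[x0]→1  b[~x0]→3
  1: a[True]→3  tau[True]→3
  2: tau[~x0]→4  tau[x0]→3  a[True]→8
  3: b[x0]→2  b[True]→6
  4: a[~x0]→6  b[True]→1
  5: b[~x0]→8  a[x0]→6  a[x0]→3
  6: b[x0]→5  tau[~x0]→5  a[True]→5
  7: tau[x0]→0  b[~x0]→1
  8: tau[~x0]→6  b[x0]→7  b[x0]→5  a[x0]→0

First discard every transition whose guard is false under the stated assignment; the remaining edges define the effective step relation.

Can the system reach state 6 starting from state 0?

After dropping false guards: 13 live edges.
depth 0: {0}
depth 1: {3}  total {0,3}
depth 2: {6}  total {0,3,6}
depth 3: {5}  total {0,3,5,6}
depth 4: {8}  total {0,3,5,6,8}
Reachable = {0,3,5,6,8}
trace reaching 6: b·b

Answer: REACHABLE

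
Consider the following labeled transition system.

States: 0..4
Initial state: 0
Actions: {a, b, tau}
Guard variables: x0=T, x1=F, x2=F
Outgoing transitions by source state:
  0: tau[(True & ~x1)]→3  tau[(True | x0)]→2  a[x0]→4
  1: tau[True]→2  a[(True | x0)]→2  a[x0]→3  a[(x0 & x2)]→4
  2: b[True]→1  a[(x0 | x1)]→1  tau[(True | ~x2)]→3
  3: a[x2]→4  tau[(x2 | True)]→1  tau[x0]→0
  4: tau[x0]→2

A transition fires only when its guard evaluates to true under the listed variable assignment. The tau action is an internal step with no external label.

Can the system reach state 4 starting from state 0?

After dropping false guards: 12 live edges.
L0 = {0}
L1 = {2,3,4}  now seen {0,2,3,4}
L2 = {1}  now seen {0,1,2,3,4}
Reachable = {0,1,2,3,4}
witness 4: a

Answer: REACHABLE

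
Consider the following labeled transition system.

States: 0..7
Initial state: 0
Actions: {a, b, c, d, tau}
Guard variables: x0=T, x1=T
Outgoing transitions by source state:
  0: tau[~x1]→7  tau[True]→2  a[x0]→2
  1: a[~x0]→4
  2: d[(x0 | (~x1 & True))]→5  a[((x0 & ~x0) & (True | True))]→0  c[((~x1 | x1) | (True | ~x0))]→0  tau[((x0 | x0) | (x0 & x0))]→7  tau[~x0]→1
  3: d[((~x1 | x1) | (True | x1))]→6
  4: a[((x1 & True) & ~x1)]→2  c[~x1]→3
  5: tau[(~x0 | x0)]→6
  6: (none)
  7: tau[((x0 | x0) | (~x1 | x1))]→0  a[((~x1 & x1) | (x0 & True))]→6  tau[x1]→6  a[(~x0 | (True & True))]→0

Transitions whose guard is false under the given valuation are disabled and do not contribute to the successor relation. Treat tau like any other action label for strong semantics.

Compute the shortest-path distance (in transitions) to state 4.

Layered search for 4:
  depth 0: {0}
  depth 1: {2}
  depth 2: {5,7}
  depth 3: {6}
4 never appears.

Answer: UNREACHABLE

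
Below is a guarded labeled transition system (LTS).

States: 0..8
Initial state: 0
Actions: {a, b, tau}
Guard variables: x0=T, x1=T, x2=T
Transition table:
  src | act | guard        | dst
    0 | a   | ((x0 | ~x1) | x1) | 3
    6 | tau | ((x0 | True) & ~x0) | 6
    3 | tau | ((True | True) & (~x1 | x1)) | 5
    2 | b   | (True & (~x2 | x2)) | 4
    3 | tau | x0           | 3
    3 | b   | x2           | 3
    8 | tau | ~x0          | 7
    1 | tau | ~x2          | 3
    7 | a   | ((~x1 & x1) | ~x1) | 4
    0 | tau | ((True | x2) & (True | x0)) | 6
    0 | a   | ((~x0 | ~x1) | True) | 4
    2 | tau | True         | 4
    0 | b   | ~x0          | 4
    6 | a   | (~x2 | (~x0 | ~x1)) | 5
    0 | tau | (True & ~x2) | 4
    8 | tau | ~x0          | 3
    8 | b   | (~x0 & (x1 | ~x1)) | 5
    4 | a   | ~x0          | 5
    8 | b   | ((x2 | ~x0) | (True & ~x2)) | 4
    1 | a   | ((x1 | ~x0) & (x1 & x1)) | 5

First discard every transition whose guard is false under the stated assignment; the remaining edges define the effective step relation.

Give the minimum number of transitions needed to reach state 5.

Answer: 2

Trace:
Breadth-first toward 5:
  L0 = {0}
  L1 = {3,4,6}
  L2 = {5}
5 enters at depth 2; path a·tau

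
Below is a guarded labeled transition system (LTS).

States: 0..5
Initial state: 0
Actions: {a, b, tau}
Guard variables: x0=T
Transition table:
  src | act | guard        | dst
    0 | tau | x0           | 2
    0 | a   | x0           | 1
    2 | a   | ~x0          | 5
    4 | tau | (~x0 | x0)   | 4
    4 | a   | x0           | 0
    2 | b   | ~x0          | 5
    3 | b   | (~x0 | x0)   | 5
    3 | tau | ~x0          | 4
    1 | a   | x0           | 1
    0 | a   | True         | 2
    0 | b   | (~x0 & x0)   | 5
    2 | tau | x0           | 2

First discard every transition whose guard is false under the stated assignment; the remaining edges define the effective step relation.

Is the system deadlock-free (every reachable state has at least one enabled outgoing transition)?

R = {0,1,2}
  0: a→1  a→2  tau→2  [deg 3]
  1: a→1  [deg 1]
  2: tau→2  [deg 1]

Answer: DEADLOCK-FREE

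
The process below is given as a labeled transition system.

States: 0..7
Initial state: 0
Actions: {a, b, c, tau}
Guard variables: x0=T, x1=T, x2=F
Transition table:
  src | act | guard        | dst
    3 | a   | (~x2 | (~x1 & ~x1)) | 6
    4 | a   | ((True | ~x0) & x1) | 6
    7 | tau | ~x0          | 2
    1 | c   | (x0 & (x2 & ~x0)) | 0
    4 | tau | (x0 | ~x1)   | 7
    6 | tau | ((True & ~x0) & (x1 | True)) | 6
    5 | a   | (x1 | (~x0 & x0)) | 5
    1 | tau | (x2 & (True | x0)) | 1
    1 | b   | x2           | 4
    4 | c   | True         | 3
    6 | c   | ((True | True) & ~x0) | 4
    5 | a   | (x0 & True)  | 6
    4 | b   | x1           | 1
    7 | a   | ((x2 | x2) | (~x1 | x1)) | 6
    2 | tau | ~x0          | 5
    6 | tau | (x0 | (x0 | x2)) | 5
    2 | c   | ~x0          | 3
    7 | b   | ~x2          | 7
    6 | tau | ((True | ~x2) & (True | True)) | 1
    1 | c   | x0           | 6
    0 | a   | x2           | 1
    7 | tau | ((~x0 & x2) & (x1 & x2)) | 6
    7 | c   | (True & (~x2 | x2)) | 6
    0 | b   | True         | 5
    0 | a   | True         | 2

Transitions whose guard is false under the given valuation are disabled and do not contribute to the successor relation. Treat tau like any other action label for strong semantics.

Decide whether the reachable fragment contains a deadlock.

Reachable = {0,1,2,5,6}
  0: a→2  b→5  [2 out]
  1: c→6  [1 out]
  2: ∅  [no exit]
  5: a→5  a→6  [2 out]
  6: tau→1  tau→5  [2 out]
witness 2: a

Answer: DEADLOCK at state 2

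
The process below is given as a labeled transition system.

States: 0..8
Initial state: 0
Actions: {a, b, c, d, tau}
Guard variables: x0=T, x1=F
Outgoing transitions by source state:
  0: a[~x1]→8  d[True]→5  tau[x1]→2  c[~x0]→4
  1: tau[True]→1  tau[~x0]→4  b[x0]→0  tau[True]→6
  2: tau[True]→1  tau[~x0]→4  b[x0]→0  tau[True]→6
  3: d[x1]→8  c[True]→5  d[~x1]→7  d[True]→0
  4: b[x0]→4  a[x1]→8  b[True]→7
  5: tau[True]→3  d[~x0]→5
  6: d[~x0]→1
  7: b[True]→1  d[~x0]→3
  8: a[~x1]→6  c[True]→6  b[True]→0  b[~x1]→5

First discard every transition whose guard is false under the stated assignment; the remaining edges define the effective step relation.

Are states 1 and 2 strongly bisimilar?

Answer: BISIMILAR

Trace:
Refine partition for ~:
  P[0] = {{0,1,2,3,4,5,6,7,8}}
  P[1] = {{0},{1,2},{3},{4,7},{5},{6},{8}}
  P[2] = {{0},{1,2},{3},{4},{5},{6},{7},{8}}
stable after 3 split(s): 8 block(s)
1∈{1,2}, 2∈{1,2}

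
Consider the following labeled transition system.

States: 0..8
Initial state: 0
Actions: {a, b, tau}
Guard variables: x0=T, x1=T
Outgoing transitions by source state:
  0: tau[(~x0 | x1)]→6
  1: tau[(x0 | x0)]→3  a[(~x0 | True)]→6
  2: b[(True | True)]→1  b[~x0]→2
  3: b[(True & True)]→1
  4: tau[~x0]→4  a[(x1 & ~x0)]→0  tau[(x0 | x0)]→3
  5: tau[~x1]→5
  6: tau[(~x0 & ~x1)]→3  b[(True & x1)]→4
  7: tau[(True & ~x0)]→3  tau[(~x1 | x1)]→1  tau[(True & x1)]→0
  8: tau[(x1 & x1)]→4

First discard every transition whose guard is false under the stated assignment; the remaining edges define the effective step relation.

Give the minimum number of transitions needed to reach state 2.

Answer: UNREACHABLE

Analysis:
Layered search for 2:
  Layer 0: {0}
  Layer 1: {6}
  Layer 2: {4}
  Layer 3: {3}
  Layer 4: {1}
2 never appears.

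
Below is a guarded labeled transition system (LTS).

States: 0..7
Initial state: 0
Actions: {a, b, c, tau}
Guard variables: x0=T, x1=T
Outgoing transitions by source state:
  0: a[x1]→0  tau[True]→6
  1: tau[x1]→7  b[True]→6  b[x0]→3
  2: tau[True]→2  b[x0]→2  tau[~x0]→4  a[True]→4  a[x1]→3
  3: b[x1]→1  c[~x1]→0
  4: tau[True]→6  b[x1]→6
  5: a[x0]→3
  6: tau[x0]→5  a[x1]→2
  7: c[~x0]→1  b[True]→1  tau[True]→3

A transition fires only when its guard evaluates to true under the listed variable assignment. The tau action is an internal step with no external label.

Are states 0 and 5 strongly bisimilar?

Compute ~ classes (split until stable):
  round 0: {{0,1,2,3,4,5,6,7}}
  round 1: {{0,6},{1,4,7},{2},{3},{5}}
  round 2: {{0},{1},{2},{3},{4},{5},{6},{7}}
Fixed point at round 3; 8 class(es).
class of 0: {0}; class of 5: {5}

Answer: NOT BISIMILAR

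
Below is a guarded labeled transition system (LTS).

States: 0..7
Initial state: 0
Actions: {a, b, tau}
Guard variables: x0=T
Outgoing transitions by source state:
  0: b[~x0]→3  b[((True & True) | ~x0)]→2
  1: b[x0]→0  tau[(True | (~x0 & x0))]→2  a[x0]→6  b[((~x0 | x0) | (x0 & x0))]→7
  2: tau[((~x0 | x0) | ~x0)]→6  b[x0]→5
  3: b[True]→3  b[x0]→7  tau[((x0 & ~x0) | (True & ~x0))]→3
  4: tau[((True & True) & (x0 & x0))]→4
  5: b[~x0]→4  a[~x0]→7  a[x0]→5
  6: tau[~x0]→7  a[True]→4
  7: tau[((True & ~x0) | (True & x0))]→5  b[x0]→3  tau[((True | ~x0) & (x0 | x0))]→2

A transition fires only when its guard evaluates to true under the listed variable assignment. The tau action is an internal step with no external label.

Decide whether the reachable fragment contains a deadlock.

Answer: DEADLOCK-FREE

Working:
Reach set: {0,2,4,5,6}
  0: b→2  [1 exit(s)]
  2: b→5  tau→6  [2 exit(s)]
  4: tau→4  [1 exit(s)]
  5: a→5  [1 exit(s)]
  6: a→4  [1 exit(s)]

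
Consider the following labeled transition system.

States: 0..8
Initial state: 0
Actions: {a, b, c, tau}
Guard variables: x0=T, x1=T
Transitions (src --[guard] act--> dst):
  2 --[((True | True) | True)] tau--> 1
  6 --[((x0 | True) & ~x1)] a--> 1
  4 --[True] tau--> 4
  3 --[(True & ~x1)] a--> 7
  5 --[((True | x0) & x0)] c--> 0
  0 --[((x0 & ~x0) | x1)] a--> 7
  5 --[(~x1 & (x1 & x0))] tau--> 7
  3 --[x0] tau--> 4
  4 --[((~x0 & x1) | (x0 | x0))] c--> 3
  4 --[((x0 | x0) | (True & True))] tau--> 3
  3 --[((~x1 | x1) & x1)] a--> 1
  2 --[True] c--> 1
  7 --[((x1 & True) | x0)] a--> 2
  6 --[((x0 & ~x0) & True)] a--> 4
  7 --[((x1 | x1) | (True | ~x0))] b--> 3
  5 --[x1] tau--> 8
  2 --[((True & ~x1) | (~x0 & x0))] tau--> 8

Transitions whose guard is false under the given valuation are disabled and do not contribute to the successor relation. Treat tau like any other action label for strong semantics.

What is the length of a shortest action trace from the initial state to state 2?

Layered search for 2:
  Layer 0: {0}
  Layer 1: {7}
  Layer 2: {2,3}
2 enters at depth 2; path a·a

Answer: 2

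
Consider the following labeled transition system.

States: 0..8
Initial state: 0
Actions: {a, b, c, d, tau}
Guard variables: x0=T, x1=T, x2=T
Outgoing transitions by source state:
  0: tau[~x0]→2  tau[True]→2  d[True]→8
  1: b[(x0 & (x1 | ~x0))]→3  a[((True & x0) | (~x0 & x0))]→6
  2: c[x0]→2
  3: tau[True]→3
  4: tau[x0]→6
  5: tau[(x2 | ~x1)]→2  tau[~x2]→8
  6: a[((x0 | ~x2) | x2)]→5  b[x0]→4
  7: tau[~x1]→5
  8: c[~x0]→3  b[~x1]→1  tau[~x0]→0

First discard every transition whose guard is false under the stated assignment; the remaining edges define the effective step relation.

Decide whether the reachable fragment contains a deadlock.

R = {0,2,8}
  0: d→8  tau→2  [2 out]
  2: c→2  [1 out]
  8: ∅  [deadlock]
trace reaching 8: d

Answer: DEADLOCK at state 8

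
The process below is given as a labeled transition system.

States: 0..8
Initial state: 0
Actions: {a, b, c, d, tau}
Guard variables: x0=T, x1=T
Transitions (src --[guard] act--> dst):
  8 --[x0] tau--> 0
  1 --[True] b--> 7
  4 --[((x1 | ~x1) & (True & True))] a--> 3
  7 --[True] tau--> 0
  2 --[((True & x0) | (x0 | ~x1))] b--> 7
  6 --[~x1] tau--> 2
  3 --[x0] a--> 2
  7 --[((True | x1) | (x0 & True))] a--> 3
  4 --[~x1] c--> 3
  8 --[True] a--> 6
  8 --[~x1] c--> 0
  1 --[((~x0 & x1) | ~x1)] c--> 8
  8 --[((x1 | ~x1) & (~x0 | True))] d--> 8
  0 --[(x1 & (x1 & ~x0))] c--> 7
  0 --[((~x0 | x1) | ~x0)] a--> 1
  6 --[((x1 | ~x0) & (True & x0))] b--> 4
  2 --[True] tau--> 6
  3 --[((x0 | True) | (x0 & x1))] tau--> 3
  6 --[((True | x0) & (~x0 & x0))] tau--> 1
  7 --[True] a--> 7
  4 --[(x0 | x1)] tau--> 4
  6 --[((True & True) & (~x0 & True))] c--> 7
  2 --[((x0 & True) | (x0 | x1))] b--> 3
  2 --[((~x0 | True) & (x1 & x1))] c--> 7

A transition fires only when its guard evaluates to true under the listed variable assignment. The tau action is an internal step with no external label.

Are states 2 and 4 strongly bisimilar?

Compute ~ classes (split until stable):
  P[0] = {{0,1,2,3,4,5,6,7,8}}
  P[1] = {{0},{1,6},{2},{3,4,7},{5},{8}}
  P[2] = {{0},{1,6},{2},{3},{4},{5},{7},{8}}
  P[3] = {{0},{1},{2},{3},{4},{5},{6},{7},{8}}
9 equivalence class(es) (converged in 4)
[2]={2}  [4]={4}

Answer: NOT BISIMILAR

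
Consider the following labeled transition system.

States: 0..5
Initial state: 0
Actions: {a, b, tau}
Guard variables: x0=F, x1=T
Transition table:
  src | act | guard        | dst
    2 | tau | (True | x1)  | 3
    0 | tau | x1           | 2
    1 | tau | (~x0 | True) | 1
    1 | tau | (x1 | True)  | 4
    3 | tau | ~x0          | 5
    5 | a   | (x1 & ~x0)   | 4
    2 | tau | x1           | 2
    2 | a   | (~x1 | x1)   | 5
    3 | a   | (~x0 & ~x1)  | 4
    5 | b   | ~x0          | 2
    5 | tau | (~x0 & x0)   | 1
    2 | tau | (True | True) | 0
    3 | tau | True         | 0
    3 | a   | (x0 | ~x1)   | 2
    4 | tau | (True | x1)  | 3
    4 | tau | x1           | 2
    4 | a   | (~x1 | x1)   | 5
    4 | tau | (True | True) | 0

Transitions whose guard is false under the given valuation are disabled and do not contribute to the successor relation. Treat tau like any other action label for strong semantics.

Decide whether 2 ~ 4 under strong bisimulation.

Answer: BISIMILAR

Trace:
Bisimulation quotient by refinement:
  P[0] = {{0,1,2,3,4,5}}
  P[1] = {{0,1,3},{2,4},{5}}
  P[2] = {{0},{1},{2,4},{3},{5}}
5 equivalence class(es) (converged in 3)
2∈{2,4}, 4∈{2,4}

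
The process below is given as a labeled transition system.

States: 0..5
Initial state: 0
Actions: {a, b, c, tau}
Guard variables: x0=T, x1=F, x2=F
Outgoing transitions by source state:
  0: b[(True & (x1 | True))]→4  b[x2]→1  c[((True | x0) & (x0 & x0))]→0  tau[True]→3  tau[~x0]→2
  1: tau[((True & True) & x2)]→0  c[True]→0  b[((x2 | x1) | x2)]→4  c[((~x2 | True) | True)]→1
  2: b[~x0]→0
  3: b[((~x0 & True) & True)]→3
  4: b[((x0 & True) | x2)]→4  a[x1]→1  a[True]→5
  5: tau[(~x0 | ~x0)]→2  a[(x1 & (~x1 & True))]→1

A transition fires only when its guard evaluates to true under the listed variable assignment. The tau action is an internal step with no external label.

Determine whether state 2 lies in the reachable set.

Answer: UNREACHABLE

Working:
7 transition(s) survive guard evaluation.
depth 0: {0}
depth 1: {3,4}  cumulative {0,3,4}
depth 2: {5}  cumulative {0,3,4,5}
R = {0,3,4,5}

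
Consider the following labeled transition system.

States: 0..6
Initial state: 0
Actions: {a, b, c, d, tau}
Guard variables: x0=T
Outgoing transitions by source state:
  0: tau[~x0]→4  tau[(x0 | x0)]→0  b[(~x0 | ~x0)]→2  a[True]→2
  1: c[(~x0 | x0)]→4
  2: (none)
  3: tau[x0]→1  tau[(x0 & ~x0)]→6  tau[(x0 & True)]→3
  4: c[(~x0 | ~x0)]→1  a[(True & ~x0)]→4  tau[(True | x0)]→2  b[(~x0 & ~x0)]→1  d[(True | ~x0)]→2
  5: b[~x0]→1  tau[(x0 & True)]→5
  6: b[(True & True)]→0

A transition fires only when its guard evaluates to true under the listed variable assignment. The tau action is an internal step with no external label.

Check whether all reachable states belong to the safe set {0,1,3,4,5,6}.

Answer: INVARIANT VIOLATED at state 2

Analysis:
Allowed set {0,1,3,4,5,6}
R = {0,2}
  0: ✓
  2: ✗ unsafe
reach 2 via a — violates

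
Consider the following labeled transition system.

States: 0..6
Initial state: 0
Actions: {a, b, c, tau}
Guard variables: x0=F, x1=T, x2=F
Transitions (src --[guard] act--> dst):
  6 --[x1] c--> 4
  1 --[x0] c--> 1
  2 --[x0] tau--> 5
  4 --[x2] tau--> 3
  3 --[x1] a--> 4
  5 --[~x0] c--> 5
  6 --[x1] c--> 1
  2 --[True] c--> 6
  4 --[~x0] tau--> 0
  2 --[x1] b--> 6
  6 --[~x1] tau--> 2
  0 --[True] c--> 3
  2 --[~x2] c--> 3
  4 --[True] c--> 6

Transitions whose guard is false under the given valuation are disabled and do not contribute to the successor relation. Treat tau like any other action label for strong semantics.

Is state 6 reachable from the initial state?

Guard filter leaves 10 enabled edge(s).
depth 0: {0}
depth 1: {3}  total {0,3}
depth 2: {4}  total {0,3,4}
depth 3: {6}  total {0,3,4,6}
depth 4: {1}  total {0,1,3,4,6}
Reach set: {0,1,3,4,6}
witness 6: c·a·c

Answer: REACHABLE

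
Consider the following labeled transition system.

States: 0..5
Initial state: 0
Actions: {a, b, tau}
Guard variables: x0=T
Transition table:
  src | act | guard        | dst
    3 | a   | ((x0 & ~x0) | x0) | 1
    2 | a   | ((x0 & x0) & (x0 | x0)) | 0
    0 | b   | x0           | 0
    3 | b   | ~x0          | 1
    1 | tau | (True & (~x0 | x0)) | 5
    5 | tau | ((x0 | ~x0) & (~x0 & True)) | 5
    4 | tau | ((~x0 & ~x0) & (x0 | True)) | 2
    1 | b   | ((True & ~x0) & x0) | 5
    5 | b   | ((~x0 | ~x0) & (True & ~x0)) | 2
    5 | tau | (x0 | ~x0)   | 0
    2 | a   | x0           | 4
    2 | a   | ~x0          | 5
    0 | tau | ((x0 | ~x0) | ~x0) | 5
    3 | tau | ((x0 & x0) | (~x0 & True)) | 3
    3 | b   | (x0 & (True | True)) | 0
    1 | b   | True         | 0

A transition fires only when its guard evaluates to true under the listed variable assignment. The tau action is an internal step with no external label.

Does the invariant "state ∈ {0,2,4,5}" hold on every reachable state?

Inv-set: {0,2,4,5}
R = {0,5}
  0: safe
  5: safe

Answer: INVARIANT HOLDS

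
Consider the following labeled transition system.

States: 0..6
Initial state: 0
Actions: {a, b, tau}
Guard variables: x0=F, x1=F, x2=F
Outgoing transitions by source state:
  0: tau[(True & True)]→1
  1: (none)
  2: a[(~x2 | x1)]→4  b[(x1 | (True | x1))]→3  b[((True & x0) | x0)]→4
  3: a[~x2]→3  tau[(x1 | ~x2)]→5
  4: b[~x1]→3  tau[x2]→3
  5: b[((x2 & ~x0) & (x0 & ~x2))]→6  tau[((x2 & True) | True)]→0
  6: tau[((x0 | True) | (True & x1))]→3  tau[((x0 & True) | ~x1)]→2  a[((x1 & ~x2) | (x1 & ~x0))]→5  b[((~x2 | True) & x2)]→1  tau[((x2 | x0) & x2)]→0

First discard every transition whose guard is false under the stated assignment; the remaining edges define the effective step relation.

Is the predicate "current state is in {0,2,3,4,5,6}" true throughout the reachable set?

Answer: INVARIANT VIOLATED at state 1

Analysis:
Allowed set {0,2,3,4,5,6}
R = {0,1}
  0: safe
  1: outside
reach 1 via tau — violates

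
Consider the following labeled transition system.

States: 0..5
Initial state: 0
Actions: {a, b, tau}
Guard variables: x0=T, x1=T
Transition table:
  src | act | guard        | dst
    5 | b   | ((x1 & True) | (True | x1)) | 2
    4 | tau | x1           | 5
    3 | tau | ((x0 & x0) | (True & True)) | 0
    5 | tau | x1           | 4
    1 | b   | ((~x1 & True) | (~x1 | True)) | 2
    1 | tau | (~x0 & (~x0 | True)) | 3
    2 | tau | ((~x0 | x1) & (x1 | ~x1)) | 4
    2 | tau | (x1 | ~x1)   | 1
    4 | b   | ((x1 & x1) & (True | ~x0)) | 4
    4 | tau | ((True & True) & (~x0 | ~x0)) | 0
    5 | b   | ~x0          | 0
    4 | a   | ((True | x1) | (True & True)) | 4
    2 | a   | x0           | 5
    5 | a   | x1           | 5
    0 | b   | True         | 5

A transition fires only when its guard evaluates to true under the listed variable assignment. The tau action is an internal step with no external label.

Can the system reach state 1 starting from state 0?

Answer: REACHABLE

Working:
Guard filter leaves 12 enabled edge(s).
L0 = {0}
L1 = {5}  total {0,5}
L2 = {2,4}  total {0,2,4,5}
L3 = {1}  total {0,1,2,4,5}
Reachable = {0,1,2,4,5}
witness 1: b·b·tau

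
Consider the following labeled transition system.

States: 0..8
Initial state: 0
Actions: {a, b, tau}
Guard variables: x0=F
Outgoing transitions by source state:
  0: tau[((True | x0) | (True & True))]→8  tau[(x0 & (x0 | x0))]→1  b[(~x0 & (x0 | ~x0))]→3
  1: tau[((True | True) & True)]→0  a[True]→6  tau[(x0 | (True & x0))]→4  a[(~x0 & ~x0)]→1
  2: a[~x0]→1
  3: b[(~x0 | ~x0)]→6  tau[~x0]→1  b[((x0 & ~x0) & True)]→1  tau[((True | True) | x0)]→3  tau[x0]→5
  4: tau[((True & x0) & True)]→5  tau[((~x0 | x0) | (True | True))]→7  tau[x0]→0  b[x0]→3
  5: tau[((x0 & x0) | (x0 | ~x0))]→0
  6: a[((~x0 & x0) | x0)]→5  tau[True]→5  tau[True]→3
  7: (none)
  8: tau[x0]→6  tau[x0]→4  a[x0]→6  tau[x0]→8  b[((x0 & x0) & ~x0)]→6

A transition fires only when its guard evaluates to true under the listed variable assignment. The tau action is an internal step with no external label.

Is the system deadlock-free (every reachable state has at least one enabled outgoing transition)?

Reach set: {0,1,3,5,6,8}
  0: b→3  tau→8  [deg 2]
  1: a→1  a→6  tau→0  [deg 3]
  3: b→6  tau→1  tau→3  [deg 3]
  5: tau→0  [deg 1]
  6: tau→3  tau→5  [deg 2]
  8: ∅  [deadlock]
witness 8: tau

Answer: DEADLOCK at state 8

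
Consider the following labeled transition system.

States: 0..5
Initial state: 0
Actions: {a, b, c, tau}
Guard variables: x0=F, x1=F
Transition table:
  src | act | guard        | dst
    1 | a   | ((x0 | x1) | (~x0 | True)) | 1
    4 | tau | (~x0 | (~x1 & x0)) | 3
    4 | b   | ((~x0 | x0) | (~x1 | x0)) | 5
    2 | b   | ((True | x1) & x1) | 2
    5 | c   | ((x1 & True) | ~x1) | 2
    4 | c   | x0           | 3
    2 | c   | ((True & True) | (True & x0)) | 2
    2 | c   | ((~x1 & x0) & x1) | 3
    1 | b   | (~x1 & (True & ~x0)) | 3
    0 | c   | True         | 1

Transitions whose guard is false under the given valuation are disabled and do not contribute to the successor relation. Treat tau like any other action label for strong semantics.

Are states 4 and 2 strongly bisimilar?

Refine partition for ~:
  π0 = {{0,1,2,3,4,5}}
  π1 = {{0,2,5},{1},{3},{4}}
  π2 = {{0},{1},{2,5},{3},{4}}
5 equivalence class(es) (converged in 3)
4∈{4}, 2∈{2,5}

Answer: NOT BISIMILAR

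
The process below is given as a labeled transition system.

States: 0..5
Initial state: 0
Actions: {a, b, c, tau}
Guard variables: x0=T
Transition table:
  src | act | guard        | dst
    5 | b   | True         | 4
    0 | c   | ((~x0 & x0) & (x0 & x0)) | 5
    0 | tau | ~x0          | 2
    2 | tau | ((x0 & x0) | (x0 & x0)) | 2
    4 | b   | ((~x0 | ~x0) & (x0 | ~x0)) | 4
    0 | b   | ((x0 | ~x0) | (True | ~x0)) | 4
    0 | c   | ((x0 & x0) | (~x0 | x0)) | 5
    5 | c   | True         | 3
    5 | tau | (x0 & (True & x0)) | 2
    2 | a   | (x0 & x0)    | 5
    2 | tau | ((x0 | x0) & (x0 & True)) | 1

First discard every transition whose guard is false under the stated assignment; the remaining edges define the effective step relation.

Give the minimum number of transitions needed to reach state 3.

Breadth-first toward 3:
  L0 = {0}
  L1 = {4,5}
  L2 = {2,3}
first hit 3 at d=2 via c·c

Answer: 2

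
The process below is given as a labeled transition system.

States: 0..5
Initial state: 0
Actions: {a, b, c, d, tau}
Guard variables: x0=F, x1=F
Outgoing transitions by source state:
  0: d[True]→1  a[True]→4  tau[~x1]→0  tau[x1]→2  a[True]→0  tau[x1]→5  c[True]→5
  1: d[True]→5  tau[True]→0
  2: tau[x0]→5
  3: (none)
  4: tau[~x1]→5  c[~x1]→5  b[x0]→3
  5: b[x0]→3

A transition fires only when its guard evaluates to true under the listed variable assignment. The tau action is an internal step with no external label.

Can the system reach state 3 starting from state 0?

Answer: UNREACHABLE

Analysis:
Guard filter leaves 9 enabled edge(s).
Layer 0: {0}
Layer 1: {1,4,5}  cumulative {0,1,4,5}
Reachable = {0,1,4,5}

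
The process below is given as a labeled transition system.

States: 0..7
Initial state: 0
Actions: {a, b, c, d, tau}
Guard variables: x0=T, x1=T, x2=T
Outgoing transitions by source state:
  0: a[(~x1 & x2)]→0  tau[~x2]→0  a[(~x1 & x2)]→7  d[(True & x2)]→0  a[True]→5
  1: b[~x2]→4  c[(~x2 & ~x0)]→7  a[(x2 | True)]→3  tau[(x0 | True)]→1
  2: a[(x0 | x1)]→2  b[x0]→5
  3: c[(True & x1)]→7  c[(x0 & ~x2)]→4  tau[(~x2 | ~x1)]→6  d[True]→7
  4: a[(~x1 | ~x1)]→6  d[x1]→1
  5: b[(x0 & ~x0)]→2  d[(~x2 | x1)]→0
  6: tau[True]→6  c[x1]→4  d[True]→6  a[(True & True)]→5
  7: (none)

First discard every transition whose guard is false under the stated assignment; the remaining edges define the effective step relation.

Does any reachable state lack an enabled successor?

Reach set: {0,5}
  0: a→5  d→0  [2 out]
  5: d→0  [1 out]

Answer: DEADLOCK-FREE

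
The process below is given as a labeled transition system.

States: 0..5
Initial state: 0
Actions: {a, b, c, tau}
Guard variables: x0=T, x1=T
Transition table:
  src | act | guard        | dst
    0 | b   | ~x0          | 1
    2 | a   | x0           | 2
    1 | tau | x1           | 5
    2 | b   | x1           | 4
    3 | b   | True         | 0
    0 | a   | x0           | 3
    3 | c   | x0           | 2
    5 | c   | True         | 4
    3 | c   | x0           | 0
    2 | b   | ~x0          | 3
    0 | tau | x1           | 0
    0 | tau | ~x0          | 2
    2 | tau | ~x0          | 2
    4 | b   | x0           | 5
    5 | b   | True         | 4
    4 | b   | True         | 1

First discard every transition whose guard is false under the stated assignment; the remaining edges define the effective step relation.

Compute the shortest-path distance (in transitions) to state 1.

Answer: 4

Analysis:
Layered search for 1:
  L0 = {0}
  L1 = {3}
  L2 = {2}
  L3 = {4}
  L4 = {1,5}
depth(1)=4, e.g. a·c·b·b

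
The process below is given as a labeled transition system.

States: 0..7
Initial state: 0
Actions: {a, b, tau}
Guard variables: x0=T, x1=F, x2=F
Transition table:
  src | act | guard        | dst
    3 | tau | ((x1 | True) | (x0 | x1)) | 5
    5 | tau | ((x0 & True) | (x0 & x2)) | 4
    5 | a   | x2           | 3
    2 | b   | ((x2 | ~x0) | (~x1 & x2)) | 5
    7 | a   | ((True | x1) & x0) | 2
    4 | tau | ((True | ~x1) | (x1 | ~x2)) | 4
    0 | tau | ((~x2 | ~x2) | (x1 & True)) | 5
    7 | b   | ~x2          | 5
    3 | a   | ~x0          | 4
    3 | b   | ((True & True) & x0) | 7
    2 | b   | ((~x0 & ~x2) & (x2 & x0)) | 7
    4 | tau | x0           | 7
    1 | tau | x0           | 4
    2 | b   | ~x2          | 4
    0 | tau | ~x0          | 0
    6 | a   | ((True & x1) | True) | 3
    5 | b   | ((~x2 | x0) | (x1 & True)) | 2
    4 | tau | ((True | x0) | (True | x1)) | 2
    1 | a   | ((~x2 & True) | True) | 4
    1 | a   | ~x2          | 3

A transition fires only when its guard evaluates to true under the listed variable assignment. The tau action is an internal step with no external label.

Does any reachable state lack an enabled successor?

Answer: DEADLOCK-FREE

Analysis:
R = {0,2,4,5,7}
  0: tau→5  [1 exit(s)]
  2: b→4  [1 exit(s)]
  4: tau→2  tau→4  tau→7  [3 exit(s)]
  5: b→2  tau→4  [2 exit(s)]
  7: a→2  b→5  [2 exit(s)]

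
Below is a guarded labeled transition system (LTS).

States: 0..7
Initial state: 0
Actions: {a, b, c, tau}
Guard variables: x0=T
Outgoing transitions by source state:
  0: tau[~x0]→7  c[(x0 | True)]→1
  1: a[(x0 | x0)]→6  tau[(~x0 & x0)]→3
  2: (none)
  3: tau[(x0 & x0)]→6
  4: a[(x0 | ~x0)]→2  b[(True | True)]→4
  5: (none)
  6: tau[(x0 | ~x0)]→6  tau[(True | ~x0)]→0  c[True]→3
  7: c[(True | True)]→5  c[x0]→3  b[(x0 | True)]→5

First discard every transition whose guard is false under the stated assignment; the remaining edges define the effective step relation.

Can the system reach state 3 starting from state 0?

After dropping false guards: 11 live edges.
depth 0: {0}
depth 1: {1}  cumulative {0,1}
depth 2: {6}  cumulative {0,1,6}
depth 3: {3}  cumulative {0,1,3,6}
R = {0,1,3,6}
Path to 3: c·a·c

Answer: REACHABLE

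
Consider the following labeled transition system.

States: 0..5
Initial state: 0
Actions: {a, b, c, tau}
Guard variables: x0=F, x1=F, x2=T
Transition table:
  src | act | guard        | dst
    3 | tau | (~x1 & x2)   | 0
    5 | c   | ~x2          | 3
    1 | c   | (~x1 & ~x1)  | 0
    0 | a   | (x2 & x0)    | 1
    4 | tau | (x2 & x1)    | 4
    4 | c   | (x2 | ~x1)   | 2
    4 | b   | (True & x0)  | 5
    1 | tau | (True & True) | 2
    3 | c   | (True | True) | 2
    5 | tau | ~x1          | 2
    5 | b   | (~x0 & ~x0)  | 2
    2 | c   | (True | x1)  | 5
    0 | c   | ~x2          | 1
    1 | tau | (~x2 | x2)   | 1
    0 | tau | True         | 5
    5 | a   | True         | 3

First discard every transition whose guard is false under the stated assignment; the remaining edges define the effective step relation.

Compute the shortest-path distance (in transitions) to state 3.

BFS to 3:
  depth 0: {0}
  depth 1: {5}
  depth 2: {2,3}
3 enters at depth 2; path tau·a

Answer: 2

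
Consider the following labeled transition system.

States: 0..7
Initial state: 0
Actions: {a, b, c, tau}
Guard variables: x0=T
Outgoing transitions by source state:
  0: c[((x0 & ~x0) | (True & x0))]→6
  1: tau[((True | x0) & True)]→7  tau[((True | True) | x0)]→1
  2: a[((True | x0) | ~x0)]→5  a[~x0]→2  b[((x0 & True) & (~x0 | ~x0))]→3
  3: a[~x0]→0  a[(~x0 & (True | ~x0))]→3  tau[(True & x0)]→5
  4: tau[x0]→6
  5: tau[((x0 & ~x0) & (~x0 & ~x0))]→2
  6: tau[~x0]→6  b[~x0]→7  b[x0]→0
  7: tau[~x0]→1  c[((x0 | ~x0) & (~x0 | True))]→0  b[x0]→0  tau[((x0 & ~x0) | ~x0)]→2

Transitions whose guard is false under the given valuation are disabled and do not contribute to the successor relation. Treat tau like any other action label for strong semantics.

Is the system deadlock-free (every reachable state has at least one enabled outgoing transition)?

Reachable = {0,6}
  0: c→6  [1 exit(s)]
  6: b→0  [1 exit(s)]

Answer: DEADLOCK-FREE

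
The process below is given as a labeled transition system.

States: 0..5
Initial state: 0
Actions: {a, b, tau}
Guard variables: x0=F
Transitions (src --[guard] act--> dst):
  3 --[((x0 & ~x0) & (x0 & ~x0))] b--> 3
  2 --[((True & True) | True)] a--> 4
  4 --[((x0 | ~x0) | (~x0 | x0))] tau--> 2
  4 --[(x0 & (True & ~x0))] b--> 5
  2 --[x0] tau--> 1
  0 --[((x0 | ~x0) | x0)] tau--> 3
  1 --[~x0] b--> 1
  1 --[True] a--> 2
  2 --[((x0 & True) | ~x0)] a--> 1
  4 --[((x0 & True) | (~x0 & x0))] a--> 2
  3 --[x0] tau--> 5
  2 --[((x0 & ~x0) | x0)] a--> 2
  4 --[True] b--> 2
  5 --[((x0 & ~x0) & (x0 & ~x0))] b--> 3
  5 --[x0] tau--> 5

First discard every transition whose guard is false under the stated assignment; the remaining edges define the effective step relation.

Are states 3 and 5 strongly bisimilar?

Compute ~ classes (split until stable):
  P[0] = {{0,1,2,3,4,5}}
  P[1] = {{0},{1},{2},{3,5},{4}}
5 equivalence class(es) (converged in 2)
[3]={3,5}  [5]={3,5}

Answer: BISIMILAR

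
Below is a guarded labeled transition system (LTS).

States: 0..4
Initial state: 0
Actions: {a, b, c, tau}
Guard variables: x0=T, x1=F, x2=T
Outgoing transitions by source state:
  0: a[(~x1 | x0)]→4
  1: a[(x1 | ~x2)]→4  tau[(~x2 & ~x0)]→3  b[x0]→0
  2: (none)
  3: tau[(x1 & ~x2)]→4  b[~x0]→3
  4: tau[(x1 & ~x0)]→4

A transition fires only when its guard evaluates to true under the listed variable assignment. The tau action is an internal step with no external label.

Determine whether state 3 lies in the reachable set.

2 transition(s) survive guard evaluation.
depth 0: {0}
depth 1: {4}  now seen {0,4}
R = {0,4}

Answer: UNREACHABLE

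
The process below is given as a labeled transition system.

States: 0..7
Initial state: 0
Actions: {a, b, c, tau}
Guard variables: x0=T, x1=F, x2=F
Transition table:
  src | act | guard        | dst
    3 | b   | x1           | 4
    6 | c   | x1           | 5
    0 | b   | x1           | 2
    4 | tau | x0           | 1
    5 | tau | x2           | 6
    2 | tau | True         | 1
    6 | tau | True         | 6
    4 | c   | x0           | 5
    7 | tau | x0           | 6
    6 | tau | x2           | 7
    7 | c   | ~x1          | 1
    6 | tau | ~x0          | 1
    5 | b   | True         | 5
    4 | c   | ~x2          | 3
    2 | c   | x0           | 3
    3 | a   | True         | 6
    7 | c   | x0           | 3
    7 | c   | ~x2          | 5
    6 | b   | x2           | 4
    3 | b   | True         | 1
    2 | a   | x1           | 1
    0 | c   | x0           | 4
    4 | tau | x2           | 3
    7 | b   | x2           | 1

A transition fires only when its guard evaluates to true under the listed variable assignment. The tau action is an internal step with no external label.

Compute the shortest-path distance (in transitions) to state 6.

Layered search for 6:
  L0 = {0}
  L1 = {4}
  L2 = {1,3,5}
  L3 = {6}
depth(6)=3, e.g. c·c·a

Answer: 3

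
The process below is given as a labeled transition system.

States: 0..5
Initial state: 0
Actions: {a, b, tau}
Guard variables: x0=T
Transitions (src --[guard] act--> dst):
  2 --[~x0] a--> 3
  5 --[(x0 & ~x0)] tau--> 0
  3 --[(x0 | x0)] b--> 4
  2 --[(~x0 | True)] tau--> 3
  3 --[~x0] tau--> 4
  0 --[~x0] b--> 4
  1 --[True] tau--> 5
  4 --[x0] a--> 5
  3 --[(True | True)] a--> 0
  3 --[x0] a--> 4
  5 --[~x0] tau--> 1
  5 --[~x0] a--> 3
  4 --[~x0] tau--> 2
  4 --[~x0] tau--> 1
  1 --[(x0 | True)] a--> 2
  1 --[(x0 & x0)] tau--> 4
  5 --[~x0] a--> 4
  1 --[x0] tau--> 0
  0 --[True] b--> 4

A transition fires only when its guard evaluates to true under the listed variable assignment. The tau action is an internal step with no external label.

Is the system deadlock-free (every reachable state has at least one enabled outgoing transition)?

Reach set: {0,4,5}
  0: b→4  [deg 1]
  4: a→5  [deg 1]
  5: ∅  [deadlock]
trace reaching 5: b·a

Answer: DEADLOCK at state 5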